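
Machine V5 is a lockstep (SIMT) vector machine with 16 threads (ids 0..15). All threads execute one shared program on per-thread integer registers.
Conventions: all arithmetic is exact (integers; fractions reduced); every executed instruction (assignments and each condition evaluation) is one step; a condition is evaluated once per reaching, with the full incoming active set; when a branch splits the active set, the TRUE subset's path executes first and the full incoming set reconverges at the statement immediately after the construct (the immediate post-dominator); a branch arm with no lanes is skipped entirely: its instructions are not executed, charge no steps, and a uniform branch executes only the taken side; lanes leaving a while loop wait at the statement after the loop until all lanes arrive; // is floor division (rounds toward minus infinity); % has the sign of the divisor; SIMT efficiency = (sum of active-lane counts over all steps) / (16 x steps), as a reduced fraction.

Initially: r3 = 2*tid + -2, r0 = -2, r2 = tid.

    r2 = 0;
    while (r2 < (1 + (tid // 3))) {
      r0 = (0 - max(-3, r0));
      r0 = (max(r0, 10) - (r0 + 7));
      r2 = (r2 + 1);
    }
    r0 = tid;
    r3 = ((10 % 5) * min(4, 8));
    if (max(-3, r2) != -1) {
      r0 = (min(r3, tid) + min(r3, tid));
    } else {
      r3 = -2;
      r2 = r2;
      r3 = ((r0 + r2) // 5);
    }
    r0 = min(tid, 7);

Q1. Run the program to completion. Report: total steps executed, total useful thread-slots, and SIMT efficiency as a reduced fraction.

Answer: 31 steps, 316 useful, 79/124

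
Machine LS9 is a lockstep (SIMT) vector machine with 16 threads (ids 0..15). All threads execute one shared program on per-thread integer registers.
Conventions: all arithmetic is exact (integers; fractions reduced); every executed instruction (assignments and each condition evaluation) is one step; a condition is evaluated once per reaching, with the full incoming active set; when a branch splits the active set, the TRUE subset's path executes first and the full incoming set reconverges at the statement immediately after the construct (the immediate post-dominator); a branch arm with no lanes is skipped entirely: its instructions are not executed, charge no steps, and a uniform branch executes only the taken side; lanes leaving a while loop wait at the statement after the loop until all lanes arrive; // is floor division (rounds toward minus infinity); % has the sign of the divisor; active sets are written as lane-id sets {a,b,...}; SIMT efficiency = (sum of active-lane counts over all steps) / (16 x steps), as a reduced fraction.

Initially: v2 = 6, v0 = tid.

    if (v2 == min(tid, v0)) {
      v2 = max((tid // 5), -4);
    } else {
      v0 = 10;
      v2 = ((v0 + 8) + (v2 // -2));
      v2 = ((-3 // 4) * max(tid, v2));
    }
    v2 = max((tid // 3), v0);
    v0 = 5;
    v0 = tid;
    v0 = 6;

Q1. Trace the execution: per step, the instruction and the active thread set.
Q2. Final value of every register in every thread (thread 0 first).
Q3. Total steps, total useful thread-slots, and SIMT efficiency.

step 0: eval (v2 == min(tid, v0))    {0,1,2,3,4,5,6,7,8,9,10,11,12,13,14,15}
step 1: v2 <- max((tid // 5), -4)    {6}
step 2: v0 <- 10                     {0,1,2,3,4,5,7,8,9,10,11,12,13,14,15}
step 3: v2 <- ((v0 + 8) + (v2 // -2)) {0,1,2,3,4,5,7,8,9,10,11,12,13,14,15}
step 4: v2 <- ((-3 // 4) * max(tid, v2)) {0,1,2,3,4,5,7,8,9,10,11,12,13,14,15}
step 5: v2 <- max((tid // 3), v0)    {0,1,2,3,4,5,6,7,8,9,10,11,12,13,14,15}
step 6: v0 <- 5                      {0,1,2,3,4,5,6,7,8,9,10,11,12,13,14,15}
step 7: v0 <- tid                    {0,1,2,3,4,5,6,7,8,9,10,11,12,13,14,15}
step 8: v0 <- 6                      {0,1,2,3,4,5,6,7,8,9,10,11,12,13,14,15}

Answer: 9 steps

v2: 10,10,10,10,10,10,6,10,10,10,10,10,10,10,10,10
v0: 6,6,6,6,6,6,6,6,6,6,6,6,6,6,6,6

steps = 9; useful = 126; efficiency = 126/144 = 7/8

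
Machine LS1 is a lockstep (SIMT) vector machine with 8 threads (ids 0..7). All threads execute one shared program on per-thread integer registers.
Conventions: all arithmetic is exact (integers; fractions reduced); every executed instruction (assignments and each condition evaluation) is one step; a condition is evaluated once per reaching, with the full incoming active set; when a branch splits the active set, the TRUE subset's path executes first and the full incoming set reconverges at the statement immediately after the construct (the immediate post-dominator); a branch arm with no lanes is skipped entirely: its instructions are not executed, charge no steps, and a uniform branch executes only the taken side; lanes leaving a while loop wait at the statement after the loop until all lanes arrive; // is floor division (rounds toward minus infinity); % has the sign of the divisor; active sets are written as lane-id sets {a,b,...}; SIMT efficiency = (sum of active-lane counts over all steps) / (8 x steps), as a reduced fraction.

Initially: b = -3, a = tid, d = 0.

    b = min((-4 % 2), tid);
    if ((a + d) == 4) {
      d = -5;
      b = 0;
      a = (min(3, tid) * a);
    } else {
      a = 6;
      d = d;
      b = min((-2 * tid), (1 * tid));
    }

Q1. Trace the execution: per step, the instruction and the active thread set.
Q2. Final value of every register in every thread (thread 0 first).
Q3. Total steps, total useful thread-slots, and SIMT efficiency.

step 0: b <- min((-4 % 2), tid)      {0,1,2,3,4,5,6,7}
step 1: eval ((a + d) == 4)          {0,1,2,3,4,5,6,7}
step 2: d <- -5                      {4}
step 3: b <- 0                       {4}
step 4: a <- (min(3, tid) * a)       {4}
step 5: a <- 6                       {0,1,2,3,5,6,7}
step 6: d <- d                       {0,1,2,3,5,6,7}
step 7: b <- min((-2 * tid), (1 * tid)) {0,1,2,3,5,6,7}

Answer: 8 steps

b: 0,-2,-4,-6,0,-10,-12,-14
a: 6,6,6,6,12,6,6,6
d: 0,0,0,0,-5,0,0,0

steps = 8; useful = 40; efficiency = 40/64 = 5/8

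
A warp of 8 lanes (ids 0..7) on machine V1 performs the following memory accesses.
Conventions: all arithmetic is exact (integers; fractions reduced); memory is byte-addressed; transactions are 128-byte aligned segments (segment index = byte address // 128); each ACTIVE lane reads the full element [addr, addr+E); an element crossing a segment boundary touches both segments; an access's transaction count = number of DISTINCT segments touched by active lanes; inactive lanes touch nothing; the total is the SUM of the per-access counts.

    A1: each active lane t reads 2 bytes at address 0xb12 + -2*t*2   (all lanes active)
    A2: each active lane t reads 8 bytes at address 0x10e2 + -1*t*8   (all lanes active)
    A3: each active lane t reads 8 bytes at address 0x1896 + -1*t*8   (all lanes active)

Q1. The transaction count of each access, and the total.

A1: 2 transactions
A2: 1 transaction
A3: 2 transactions

Answer: 2,1,2; total 5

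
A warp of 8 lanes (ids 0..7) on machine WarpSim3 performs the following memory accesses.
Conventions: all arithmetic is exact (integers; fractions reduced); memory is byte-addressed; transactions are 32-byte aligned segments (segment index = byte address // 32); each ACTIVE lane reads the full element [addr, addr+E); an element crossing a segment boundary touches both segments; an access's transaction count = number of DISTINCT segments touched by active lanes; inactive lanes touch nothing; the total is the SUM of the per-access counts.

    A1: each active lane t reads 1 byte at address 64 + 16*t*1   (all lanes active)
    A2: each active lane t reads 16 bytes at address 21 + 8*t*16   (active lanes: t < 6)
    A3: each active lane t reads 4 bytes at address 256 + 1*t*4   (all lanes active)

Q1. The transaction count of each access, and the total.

A1: 4 transactions
A2: 12 transactions
A3: 1 transaction

Answer: 4,12,1; total 17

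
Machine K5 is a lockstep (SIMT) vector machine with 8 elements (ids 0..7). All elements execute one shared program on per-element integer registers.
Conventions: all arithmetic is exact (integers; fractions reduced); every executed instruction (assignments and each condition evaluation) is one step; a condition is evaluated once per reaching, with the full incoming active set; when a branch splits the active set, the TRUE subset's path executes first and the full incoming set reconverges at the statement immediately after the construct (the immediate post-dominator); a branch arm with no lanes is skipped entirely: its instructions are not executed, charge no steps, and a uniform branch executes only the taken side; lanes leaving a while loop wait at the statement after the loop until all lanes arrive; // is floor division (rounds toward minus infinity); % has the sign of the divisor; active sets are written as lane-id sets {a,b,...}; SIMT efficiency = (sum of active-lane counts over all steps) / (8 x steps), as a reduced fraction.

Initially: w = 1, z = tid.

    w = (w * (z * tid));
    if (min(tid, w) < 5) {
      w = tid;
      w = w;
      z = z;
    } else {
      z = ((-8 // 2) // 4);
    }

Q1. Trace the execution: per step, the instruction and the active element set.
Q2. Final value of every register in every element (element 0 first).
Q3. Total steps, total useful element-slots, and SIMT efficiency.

step 0: w <- (w * (z * tid))         {0,1,2,3,4,5,6,7}
step 1: eval (min(tid, w) < 5)       {0,1,2,3,4,5,6,7}
step 2: w <- tid                     {0,1,2,3,4}
step 3: w <- w                       {0,1,2,3,4}
step 4: z <- z                       {0,1,2,3,4}
step 5: z <- ((-8 // 2) // 4)        {5,6,7}

Answer: 6 steps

w: 0,1,2,3,4,25,36,49
z: 0,1,2,3,4,-1,-1,-1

steps = 6; useful = 34; efficiency = 34/48 = 17/24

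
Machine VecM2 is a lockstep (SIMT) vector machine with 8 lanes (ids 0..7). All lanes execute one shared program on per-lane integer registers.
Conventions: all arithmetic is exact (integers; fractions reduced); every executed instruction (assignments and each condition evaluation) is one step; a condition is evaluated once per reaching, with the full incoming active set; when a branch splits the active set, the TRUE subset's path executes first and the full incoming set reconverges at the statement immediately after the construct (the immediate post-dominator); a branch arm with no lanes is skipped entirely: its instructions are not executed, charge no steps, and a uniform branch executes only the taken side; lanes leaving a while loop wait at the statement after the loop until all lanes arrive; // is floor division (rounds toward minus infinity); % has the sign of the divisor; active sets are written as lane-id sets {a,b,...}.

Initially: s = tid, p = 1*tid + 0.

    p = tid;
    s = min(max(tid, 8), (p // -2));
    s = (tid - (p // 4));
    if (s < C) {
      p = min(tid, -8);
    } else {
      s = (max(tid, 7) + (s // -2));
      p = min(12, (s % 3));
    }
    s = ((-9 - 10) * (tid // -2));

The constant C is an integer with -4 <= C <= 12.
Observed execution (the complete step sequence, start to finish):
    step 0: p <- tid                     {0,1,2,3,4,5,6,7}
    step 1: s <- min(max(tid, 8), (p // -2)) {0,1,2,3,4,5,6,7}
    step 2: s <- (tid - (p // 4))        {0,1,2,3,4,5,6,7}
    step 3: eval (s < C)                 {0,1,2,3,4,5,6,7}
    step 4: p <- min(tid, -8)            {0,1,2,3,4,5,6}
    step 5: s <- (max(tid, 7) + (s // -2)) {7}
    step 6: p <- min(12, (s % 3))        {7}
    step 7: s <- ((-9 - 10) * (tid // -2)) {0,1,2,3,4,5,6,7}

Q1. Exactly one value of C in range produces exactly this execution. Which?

Answer: C = 6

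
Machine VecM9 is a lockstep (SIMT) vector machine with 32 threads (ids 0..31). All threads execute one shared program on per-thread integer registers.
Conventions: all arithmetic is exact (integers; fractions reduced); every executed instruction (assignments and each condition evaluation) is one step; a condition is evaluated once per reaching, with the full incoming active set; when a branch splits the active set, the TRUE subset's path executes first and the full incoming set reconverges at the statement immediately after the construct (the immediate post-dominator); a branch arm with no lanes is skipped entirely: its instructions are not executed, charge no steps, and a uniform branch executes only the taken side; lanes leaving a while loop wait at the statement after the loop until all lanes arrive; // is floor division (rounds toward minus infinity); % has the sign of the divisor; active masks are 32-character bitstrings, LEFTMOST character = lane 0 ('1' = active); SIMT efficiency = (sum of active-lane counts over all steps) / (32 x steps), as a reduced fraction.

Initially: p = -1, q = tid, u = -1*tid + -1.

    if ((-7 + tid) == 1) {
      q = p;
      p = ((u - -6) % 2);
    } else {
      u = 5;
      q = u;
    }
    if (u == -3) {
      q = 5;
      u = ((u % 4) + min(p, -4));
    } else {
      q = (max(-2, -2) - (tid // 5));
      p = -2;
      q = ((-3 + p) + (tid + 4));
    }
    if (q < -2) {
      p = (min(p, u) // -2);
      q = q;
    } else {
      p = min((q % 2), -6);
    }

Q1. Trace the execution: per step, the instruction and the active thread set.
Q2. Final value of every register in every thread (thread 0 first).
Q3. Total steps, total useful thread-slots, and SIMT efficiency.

step 0: eval ((-7 + tid) == 1)       11111111111111111111111111111111
step 1: q <- p                       00000000100000000000000000000000
step 2: p <- ((u - -6) % 2)          00000000100000000000000000000000
step 3: u <- 5                       11111111011111111111111111111111
step 4: q <- u                       11111111011111111111111111111111
step 5: eval (u == -3)               11111111111111111111111111111111
step 6: q <- (max(-2, -2) - (tid // 5)) 11111111111111111111111111111111
step 7: p <- -2                      11111111111111111111111111111111
step 8: q <- ((-3 + p) + (tid + 4))  11111111111111111111111111111111
step 9: eval (q < -2)                11111111111111111111111111111111
step 10: p <- min((q % 2), -6)        11111111111111111111111111111111

Answer: 11 steps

p: -6,-6,-6,-6,-6,-6,-6,-6,-6,-6,-6,-6,-6,-6,-6,-6,-6,-6,-6,-6,-6,-6,-6,-6,-6,-6,-6,-6,-6,-6,-6,-6
q: -1,0,1,2,3,4,5,6,7,8,9,10,11,12,13,14,15,16,17,18,19,20,21,22,23,24,25,26,27,28,29,30
u: 5,5,5,5,5,5,5,5,-9,5,5,5,5,5,5,5,5,5,5,5,5,5,5,5,5,5,5,5,5,5,5,5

steps = 11; useful = 288; efficiency = 288/352 = 9/11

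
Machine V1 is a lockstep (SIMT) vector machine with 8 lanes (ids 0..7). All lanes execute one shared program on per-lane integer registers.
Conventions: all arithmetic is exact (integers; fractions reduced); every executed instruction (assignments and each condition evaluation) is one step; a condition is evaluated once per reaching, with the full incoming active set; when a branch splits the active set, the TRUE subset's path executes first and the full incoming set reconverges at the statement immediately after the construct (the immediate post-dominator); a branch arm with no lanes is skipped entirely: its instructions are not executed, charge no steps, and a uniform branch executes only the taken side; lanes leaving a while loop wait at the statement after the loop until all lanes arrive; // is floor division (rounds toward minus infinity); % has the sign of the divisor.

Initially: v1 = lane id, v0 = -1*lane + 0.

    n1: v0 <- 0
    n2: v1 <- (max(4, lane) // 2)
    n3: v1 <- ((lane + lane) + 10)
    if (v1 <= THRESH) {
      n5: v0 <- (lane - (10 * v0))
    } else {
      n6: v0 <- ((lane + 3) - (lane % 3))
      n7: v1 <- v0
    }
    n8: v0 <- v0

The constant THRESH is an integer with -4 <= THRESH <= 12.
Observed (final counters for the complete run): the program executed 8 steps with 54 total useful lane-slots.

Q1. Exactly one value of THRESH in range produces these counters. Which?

Answer: THRESH = 12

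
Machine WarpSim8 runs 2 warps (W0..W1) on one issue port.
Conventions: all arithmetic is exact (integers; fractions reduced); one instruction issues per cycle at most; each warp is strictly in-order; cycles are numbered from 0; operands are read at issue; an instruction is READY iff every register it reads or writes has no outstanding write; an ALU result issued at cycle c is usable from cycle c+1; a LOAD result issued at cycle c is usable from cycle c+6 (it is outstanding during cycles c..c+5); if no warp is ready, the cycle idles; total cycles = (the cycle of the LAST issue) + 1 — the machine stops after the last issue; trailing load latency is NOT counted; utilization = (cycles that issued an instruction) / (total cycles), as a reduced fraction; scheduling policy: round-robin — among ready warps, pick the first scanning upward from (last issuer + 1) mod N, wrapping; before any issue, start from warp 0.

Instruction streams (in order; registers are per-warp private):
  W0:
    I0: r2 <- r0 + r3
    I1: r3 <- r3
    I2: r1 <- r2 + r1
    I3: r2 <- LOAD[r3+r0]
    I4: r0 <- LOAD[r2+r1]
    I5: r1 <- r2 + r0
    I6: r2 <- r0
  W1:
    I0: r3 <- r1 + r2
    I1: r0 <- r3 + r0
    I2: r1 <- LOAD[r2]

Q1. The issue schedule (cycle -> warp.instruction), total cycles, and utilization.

cycle 0: W0.I0
cycle 1: W1.I0
cycle 2: W0.I1
cycle 3: W1.I1
cycle 4: W0.I2
cycle 5: W1.I2
cycle 6: W0.I3
cycle 7: idle
cycle 8: idle
cycle 9: idle
cycle 10: idle
cycle 11: idle
cycle 12: W0.I4
cycle 13: idle
cycle 14: idle
cycle 15: idle
cycle 16: idle
cycle 17: idle
cycle 18: W0.I5
cycle 19: W0.I6

Answer: 20 cycles, utilization 1/2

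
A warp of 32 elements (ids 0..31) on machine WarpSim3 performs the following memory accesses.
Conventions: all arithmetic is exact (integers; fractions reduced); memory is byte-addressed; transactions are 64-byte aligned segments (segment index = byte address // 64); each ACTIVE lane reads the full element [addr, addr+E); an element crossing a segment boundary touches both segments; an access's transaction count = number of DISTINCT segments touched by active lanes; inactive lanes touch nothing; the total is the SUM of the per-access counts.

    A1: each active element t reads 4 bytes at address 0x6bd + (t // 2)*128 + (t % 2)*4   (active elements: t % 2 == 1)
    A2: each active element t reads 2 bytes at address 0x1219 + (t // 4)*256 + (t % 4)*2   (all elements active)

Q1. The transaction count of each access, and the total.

A1: 16 transactions
A2: 8 transactions

Answer: 16,8; total 24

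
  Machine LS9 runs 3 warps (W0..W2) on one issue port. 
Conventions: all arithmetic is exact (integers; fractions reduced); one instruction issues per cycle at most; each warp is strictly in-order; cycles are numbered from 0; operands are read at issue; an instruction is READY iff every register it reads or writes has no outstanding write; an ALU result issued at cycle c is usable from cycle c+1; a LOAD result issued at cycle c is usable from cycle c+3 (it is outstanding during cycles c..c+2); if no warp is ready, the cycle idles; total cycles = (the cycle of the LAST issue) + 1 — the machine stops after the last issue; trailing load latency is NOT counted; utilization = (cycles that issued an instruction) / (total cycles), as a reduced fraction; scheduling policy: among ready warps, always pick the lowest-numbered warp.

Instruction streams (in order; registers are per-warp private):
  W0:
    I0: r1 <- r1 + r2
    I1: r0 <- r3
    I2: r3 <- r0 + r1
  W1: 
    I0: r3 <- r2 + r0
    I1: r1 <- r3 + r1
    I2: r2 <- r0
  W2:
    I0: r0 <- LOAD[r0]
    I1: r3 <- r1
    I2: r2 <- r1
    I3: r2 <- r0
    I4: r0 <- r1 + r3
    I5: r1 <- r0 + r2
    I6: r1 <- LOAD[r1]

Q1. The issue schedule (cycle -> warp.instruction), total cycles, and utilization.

cycle 0: W0.I0
cycle 1: W0.I1
cycle 2: W0.I2
cycle 3: W1.I0
cycle 4: W1.I1
cycle 5: W1.I2
cycle 6: W2.I0
cycle 7: W2.I1
cycle 8: W2.I2
cycle 9: W2.I3
cycle 10: W2.I4
cycle 11: W2.I5
cycle 12: W2.I6

Answer: 13 cycles, utilization 1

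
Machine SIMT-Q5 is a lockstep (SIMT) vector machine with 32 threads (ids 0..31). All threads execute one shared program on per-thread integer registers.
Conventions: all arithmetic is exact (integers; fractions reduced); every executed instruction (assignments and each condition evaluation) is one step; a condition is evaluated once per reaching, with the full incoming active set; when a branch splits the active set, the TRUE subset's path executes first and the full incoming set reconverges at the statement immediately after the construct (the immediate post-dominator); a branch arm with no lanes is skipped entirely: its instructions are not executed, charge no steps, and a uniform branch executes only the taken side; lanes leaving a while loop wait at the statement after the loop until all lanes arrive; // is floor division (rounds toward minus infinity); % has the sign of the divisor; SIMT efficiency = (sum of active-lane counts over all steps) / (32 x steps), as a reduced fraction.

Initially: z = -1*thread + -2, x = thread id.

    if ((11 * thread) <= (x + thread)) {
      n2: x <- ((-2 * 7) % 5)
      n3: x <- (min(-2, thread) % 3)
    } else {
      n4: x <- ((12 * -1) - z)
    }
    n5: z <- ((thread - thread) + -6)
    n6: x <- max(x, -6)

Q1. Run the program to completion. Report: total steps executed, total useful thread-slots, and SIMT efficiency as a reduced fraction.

Answer: 6 steps, 129 useful, 43/64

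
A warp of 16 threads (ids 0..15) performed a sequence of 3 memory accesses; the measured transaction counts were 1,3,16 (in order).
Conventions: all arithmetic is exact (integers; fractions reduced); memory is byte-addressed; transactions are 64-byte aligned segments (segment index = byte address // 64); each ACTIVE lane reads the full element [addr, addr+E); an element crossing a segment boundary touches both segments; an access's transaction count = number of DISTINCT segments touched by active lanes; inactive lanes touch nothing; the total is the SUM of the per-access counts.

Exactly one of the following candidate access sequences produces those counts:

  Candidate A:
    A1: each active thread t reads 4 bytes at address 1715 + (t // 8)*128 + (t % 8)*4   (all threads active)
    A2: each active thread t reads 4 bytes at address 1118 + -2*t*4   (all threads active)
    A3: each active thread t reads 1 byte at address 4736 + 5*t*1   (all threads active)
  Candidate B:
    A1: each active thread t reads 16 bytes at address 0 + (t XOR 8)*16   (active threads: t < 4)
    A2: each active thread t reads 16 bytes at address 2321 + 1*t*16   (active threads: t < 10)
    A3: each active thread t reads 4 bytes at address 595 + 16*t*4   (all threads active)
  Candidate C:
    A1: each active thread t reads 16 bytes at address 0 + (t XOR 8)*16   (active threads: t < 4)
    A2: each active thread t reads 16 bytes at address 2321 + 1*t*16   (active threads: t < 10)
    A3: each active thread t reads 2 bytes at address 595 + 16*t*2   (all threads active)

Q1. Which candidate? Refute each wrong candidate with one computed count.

A: A1 gives 4 transactions, not 1
C: A3 gives 8 transactions, not 16
B: all counts match (1,3,16)

Answer: B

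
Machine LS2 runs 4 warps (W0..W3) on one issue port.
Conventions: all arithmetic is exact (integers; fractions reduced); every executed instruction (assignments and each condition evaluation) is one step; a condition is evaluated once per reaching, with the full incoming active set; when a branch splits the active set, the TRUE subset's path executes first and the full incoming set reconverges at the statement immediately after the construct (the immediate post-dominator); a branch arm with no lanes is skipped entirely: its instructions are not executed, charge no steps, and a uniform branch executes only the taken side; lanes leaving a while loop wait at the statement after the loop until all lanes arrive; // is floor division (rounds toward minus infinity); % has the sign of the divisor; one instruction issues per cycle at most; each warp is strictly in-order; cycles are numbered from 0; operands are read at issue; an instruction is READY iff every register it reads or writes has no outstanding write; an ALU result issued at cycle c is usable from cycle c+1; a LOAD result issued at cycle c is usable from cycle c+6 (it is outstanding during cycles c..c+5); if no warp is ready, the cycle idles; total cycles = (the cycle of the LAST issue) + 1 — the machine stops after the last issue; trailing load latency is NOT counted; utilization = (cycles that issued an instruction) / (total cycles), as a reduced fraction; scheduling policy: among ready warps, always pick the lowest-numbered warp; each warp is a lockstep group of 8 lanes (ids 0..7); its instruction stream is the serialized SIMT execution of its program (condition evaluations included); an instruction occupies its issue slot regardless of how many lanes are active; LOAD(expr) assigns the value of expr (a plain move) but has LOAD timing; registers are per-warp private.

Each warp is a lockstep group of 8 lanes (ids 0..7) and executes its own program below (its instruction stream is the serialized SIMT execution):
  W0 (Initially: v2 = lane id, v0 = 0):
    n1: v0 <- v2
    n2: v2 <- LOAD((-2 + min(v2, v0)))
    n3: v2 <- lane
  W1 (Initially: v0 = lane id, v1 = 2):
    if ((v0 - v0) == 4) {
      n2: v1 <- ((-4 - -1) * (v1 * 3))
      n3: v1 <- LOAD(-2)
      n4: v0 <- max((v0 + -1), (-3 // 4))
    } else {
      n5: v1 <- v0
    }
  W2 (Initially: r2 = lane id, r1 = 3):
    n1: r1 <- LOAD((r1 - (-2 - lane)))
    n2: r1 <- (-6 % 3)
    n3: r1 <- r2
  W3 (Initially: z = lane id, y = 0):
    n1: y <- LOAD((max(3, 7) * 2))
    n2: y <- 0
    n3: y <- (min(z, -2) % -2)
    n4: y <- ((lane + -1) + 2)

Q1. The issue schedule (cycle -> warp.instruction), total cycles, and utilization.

cycle 0: W0.I0
cycle 1: W0.I1
cycle 2: W1.I0
cycle 3: W1.I1
cycle 4: W2.I0
cycle 5: W3.I0
cycle 6: idle
cycle 7: W0.I2
cycle 8: idle
cycle 9: idle
cycle 10: W2.I1
cycle 11: W2.I2
cycle 12: W3.I1
cycle 13: W3.I2
cycle 14: W3.I3

Answer: 15 cycles, utilization 4/5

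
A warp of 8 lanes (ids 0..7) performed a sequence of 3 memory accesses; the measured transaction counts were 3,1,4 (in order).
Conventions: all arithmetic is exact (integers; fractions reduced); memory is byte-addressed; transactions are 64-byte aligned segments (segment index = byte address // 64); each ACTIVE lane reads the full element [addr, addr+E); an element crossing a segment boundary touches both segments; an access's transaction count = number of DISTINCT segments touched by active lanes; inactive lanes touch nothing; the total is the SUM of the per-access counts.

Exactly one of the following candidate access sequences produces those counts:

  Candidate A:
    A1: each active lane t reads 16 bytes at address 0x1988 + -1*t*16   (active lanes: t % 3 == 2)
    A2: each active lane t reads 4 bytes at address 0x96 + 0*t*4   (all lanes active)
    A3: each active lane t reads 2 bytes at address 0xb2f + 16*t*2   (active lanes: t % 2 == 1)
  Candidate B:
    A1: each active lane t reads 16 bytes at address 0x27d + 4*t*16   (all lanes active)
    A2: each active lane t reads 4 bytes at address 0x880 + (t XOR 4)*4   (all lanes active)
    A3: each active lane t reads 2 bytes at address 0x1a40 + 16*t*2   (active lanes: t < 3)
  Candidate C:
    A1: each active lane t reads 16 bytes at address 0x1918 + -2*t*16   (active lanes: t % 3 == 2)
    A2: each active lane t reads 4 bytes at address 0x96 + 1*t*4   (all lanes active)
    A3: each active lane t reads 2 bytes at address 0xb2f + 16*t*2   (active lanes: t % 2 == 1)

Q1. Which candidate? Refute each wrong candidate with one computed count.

A: A1 gives 2 transactions, not 3
B: A1 gives 9 transactions, not 3
C: all counts match (3,1,4)

Answer: C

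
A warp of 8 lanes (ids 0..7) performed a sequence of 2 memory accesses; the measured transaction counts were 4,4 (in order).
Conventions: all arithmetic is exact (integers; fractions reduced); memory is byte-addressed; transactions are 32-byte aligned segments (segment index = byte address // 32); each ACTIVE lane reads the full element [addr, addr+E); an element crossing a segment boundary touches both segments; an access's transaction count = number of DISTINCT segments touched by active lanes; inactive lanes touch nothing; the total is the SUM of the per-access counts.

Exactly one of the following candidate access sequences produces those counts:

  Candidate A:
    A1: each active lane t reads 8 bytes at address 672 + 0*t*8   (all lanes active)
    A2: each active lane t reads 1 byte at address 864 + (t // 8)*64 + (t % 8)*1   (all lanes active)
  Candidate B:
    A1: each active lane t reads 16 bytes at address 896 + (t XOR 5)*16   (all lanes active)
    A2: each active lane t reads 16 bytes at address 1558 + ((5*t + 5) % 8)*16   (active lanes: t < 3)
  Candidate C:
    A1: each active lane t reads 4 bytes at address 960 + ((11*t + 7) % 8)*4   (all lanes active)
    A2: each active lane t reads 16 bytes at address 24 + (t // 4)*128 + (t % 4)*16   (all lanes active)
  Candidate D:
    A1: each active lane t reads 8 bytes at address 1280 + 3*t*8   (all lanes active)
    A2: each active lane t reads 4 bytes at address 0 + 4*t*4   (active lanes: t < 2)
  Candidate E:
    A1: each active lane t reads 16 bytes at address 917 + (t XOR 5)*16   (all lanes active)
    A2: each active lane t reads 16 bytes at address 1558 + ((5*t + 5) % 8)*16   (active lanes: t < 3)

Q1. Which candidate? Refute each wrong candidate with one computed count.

A: A1 gives 1 transaction, not 4
C: A1 gives 1 transaction, not 4
D: A1 gives 6 transactions, not 4
E: A1 gives 5 transactions, not 4
B: all counts match (4,4)

Answer: B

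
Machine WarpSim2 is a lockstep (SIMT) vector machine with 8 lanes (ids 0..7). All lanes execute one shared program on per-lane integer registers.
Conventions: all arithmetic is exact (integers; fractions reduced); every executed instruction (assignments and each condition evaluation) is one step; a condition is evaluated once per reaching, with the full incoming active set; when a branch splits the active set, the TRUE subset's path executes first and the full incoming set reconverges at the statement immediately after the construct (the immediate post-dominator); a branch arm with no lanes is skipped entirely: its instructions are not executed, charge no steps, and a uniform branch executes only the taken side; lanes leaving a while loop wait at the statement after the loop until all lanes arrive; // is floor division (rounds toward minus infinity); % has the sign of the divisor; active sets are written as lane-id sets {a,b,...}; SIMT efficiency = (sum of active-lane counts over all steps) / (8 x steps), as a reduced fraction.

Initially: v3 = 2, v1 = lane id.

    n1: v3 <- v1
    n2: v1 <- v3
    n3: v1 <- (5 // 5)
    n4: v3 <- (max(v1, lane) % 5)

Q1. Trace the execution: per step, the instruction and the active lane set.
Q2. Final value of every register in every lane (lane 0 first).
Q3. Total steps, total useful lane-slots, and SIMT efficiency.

step 0: v3 <- v1                     {0,1,2,3,4,5,6,7}
step 1: v1 <- v3                     {0,1,2,3,4,5,6,7}
step 2: v1 <- (5 // 5)               {0,1,2,3,4,5,6,7}
step 3: v3 <- (max(v1, lane) % 5)    {0,1,2,3,4,5,6,7}

Answer: 4 steps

v3: 1,1,2,3,4,0,1,2
v1: 1,1,1,1,1,1,1,1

steps = 4; useful = 32; efficiency = 32/32 = 1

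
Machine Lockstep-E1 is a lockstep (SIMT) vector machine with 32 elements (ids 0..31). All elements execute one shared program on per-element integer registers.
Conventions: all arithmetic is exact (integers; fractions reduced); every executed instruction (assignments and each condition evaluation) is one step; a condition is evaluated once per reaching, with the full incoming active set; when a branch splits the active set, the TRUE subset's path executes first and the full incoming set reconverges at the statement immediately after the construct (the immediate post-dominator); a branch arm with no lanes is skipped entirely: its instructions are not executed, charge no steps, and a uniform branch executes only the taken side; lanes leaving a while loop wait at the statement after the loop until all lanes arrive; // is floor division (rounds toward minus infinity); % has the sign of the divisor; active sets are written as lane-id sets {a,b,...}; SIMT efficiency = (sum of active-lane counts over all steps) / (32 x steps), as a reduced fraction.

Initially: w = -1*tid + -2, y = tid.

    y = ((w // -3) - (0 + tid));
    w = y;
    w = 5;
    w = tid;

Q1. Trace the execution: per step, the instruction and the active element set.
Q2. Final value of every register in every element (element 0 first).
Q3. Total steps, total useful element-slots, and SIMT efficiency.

step 0: y <- ((w // -3) - (0 + tid)) {0,1,2,3,4,5,6,7,8,9,10,11,12,13,14,15,16,17,18,19,20,21,22,23,24,25,26,27,28,29,30,31}
step 1: w <- y                       {0,1,2,3,4,5,6,7,8,9,10,11,12,13,14,15,16,17,18,19,20,21,22,23,24,25,26,27,28,29,30,31}
step 2: w <- 5                       {0,1,2,3,4,5,6,7,8,9,10,11,12,13,14,15,16,17,18,19,20,21,22,23,24,25,26,27,28,29,30,31}
step 3: w <- tid                     {0,1,2,3,4,5,6,7,8,9,10,11,12,13,14,15,16,17,18,19,20,21,22,23,24,25,26,27,28,29,30,31}

Answer: 4 steps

w: 0,1,2,3,4,5,6,7,8,9,10,11,12,13,14,15,16,17,18,19,20,21,22,23,24,25,26,27,28,29,30,31
y: 0,0,-1,-2,-2,-3,-4,-4,-5,-6,-6,-7,-8,-8,-9,-10,-10,-11,-12,-12,-13,-14,-14,-15,-16,-16,-17,-18,-18,-19,-20,-20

steps = 4; useful = 128; efficiency = 128/128 = 1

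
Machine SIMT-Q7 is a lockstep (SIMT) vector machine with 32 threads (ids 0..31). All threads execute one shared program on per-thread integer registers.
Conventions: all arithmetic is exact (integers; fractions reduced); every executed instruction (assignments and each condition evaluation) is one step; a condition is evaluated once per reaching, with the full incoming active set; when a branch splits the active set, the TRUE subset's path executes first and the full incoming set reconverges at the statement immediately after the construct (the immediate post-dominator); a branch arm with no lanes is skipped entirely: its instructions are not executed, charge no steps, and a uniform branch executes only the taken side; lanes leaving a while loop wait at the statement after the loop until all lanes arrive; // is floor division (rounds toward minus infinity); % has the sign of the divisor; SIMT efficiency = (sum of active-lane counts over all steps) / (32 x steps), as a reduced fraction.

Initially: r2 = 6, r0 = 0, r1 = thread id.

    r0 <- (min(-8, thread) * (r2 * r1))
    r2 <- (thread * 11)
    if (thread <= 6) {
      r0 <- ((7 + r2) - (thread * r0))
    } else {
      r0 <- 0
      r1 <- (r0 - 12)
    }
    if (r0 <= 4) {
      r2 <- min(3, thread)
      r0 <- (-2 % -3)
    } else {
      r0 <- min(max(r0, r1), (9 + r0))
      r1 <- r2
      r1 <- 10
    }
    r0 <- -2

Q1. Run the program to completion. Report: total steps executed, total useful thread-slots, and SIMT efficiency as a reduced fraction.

Answer: 13 steps, 288 useful, 9/13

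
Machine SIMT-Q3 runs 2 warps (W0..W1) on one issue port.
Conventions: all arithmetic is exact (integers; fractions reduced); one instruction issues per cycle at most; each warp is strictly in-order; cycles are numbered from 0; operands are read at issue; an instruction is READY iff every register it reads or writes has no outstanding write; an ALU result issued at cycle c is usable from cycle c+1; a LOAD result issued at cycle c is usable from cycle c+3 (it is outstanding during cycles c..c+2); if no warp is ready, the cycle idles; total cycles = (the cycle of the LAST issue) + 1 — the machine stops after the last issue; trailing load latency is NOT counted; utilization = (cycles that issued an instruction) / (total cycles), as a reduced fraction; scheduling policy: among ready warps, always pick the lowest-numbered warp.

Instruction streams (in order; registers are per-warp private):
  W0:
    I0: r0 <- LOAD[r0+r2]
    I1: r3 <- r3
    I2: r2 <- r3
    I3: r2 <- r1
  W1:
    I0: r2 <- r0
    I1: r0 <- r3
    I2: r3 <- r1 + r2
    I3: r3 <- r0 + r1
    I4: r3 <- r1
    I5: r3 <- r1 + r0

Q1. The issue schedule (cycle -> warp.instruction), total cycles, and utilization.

cycle 0: W0.I0
cycle 1: W0.I1
cycle 2: W0.I2
cycle 3: W0.I3
cycle 4: W1.I0
cycle 5: W1.I1
cycle 6: W1.I2
cycle 7: W1.I3
cycle 8: W1.I4
cycle 9: W1.I5

Answer: 10 cycles, utilization 1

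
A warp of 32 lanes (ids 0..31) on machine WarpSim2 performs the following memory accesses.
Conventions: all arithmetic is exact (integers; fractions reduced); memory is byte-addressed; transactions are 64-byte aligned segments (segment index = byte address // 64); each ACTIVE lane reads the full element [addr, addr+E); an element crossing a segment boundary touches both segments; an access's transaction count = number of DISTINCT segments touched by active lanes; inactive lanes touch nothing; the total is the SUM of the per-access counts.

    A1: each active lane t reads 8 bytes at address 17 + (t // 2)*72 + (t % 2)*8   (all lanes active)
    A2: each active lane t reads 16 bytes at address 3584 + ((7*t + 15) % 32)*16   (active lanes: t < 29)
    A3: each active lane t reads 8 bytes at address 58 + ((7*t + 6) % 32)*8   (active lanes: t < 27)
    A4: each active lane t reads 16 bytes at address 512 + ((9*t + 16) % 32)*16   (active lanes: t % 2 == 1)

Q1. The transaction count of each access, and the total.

A1: 18 transactions
A2: 8 transactions
A3: 5 transactions
A4: 8 transactions

Answer: 18,8,5,8; total 39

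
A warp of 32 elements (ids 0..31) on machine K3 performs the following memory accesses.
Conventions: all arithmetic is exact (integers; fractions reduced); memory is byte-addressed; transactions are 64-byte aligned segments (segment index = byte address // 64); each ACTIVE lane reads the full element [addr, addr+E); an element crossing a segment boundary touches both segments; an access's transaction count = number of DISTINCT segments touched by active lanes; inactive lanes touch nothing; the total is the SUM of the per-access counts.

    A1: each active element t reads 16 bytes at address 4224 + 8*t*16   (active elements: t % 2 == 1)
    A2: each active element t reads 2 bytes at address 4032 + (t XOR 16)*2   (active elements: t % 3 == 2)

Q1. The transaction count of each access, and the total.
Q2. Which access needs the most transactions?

A1: 16 transactions
A2: 1 transaction

Answer: 16,1; total 17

Answer: A1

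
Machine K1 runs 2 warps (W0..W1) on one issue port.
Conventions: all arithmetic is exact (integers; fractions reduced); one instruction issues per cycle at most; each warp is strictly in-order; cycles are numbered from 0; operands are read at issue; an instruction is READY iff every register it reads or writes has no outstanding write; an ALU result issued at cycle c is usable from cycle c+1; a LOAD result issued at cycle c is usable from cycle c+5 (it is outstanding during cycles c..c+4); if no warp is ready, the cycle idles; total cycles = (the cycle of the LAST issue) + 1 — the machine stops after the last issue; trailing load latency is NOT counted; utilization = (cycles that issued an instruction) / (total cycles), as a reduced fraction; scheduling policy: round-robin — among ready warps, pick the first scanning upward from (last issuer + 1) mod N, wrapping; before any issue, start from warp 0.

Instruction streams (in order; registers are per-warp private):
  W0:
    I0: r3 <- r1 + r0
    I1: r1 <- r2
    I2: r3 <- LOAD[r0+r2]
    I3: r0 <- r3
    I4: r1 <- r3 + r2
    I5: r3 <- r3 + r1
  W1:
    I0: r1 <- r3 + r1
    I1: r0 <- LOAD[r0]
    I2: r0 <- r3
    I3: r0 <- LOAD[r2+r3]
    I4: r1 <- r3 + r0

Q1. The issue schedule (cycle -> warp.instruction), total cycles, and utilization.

cycle 0: W0.I0
cycle 1: W1.I0
cycle 2: W0.I1
cycle 3: W1.I1
cycle 4: W0.I2
cycle 5: idle
cycle 6: idle
cycle 7: idle
cycle 8: W1.I2
cycle 9: W0.I3
cycle 10: W1.I3
cycle 11: W0.I4
cycle 12: W0.I5
cycle 13: idle
cycle 14: idle
cycle 15: W1.I4

Answer: 16 cycles, utilization 11/16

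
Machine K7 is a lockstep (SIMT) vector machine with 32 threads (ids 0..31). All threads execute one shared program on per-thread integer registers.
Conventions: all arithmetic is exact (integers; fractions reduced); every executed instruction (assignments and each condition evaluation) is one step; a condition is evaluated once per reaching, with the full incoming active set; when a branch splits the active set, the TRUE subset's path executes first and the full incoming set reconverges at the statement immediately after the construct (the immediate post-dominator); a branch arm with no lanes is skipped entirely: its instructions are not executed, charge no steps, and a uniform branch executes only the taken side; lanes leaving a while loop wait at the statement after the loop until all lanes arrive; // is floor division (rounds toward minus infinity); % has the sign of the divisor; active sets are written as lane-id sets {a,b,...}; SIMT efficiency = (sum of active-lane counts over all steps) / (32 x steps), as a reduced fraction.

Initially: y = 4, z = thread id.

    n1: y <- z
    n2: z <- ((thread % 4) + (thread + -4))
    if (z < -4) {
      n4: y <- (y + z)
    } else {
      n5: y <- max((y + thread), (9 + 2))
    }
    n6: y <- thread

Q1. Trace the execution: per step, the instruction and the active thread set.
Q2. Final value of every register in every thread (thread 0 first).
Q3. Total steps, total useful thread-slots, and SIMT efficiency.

step 0: y <- z                       {0,1,2,3,4,5,6,7,8,9,10,11,12,13,14,15,16,17,18,19,20,21,22,23,24,25,26,27,28,29,30,31}
step 1: z <- ((thread % 4) + (thread + -4)) {0,1,2,3,4,5,6,7,8,9,10,11,12,13,14,15,16,17,18,19,20,21,22,23,24,25,26,27,28,29,30,31}
step 2: eval (z < -4)                {0,1,2,3,4,5,6,7,8,9,10,11,12,13,14,15,16,17,18,19,20,21,22,23,24,25,26,27,28,29,30,31}
step 3: y <- max((y + thread), (9 + 2)) {0,1,2,3,4,5,6,7,8,9,10,11,12,13,14,15,16,17,18,19,20,21,22,23,24,25,26,27,28,29,30,31}
step 4: y <- thread                  {0,1,2,3,4,5,6,7,8,9,10,11,12,13,14,15,16,17,18,19,20,21,22,23,24,25,26,27,28,29,30,31}

Answer: 5 steps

y: 0,1,2,3,4,5,6,7,8,9,10,11,12,13,14,15,16,17,18,19,20,21,22,23,24,25,26,27,28,29,30,31
z: -4,-2,0,2,0,2,4,6,4,6,8,10,8,10,12,14,12,14,16,18,16,18,20,22,20,22,24,26,24,26,28,30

steps = 5; useful = 160; efficiency = 160/160 = 1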